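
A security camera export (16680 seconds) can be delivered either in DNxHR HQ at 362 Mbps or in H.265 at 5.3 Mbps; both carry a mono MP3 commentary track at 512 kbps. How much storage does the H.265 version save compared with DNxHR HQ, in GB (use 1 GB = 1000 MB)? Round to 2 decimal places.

Audio: 512 kbps = 0.512 Mbps.
DNxHR HQ: 362.512 Mbps × 16680 s = 6046700.2 Mb = 755.838 GB.
H.265: 5.812 Mbps × 16680 s = 96944.2 Mb = 12.118 GB.
Saving: 755.838 − 12.118 = 743.720 GB.

743.72 GB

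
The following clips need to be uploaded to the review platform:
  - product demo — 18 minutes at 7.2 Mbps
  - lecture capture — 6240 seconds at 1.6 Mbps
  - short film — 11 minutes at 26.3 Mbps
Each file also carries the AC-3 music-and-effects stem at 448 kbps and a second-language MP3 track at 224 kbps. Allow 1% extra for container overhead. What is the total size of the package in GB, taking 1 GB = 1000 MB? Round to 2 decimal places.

Audio total: 448 + 224 = 672 kbps = 0.672 Mbps.
product demo: 7.872 Mbps × 1080 s × 1.01 = 8586.8 Mb
lecture capture: 2.272 Mbps × 6240 s × 1.01 = 14319.1 Mb
short film: 26.972 Mbps × 660 s × 1.01 = 17979.5 Mb
Total: 40885.4 Mb = 5110.7 MB.
= 5.111 GB.

5.11 GB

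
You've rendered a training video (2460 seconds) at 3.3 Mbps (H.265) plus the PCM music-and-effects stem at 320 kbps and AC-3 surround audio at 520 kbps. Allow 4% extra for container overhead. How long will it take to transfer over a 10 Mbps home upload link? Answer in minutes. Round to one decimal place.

Audio total: 320 + 520 = 840 kbps = 0.840 Mbps.
Total bitrate: 4.140 Mbps.
File: 4.140 Mbps × 2460 s = 10184.4 Mb.
With 4% container overhead: ×1.04. → 10591.8 Mb.
At 10 Mbps: 10591.8 / 10 = 1059.2 s ≈ 17.7 minutes.

17.7 minutes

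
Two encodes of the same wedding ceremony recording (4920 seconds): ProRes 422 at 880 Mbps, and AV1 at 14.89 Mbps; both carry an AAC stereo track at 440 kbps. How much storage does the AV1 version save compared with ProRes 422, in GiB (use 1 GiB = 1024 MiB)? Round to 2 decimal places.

495.50 GiB

Audio: 440 kbps = 0.440 Mbps.
ProRes 422: 880.440 Mbps × 4920 s = 4331764.8 Mb = 504.284 GiB.
AV1: 15.330 Mbps × 4920 s = 75423.6 Mb = 8.780 GiB.
Saving: 504.284 − 8.780 = 495.503 GiB.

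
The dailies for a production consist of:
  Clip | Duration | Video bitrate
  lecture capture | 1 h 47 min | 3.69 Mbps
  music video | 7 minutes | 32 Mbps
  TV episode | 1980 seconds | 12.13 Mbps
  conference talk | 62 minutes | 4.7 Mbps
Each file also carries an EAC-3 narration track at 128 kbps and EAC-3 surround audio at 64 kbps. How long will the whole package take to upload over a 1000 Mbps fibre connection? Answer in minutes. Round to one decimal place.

Audio total: 128 + 64 = 192 kbps = 0.192 Mbps.
lecture capture: 3.882 Mbps × 6420 s = 24922.4 Mb
music video: 32.192 Mbps × 420 s = 13520.6 Mb
TV episode: 12.322 Mbps × 1980 s = 24397.6 Mb
conference talk: 4.892 Mbps × 3720 s = 18198.2 Mb
Total: 81038.9 Mb = 10129.9 MB.
At 1000 Mbps: 81038.9 / 1000 = 81 s ≈ 1.35 minutes.

1.4 minutes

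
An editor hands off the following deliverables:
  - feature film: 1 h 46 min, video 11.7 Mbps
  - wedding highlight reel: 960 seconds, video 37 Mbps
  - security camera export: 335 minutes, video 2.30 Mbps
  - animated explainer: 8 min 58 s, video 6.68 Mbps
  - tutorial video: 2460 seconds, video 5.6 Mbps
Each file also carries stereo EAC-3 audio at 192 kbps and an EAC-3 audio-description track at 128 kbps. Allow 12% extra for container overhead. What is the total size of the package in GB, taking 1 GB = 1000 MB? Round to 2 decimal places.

Audio total: 192 + 128 = 320 kbps = 0.320 Mbps.
feature film: 12.020 Mbps × 6360 s × 1.12 = 85620.9 Mb
wedding highlight reel: 37.320 Mbps × 960 s × 1.12 = 40126.5 Mb
security camera export: 2.620 Mbps × 20100 s × 1.12 = 58981.4 Mb
animated explainer: 7.000 Mbps × 538 s × 1.12 = 4217.9 Mb
tutorial video: 5.920 Mbps × 2460 s × 1.12 = 16310.8 Mb
Total: 205257.5 Mb = 25657.2 MB.
= 25.66 GB.

25.66 GB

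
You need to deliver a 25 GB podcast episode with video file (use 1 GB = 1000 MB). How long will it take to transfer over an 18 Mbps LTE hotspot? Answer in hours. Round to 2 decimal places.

File: 25 GB = 200000.0 Mb.
At 18 Mbps: 200000.0 / 18 = 11111.1 s ≈ 3.09 hours.

3.09 hours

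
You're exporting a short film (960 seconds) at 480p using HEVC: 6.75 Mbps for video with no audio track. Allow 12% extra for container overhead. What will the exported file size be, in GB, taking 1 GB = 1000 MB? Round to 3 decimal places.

0.907 GB

Total bitrate: 6.75 Mbps.
Stream data: 6.750 Mbps × 960 s = 6480.0 Mb.
With 12% container overhead: ×1.12.
7,258 Mb ÷ 8 = 907.2 MB → 0.9072 GB.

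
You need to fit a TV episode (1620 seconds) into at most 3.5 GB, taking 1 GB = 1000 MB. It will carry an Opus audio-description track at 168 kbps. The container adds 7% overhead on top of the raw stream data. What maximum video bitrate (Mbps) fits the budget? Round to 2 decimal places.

Budget: 3.5 GB = 28000.0 Mb.
Stream payload after overhead: 28000.0 / 1.07 = 26168.2 Mb.
Total bitrate budget: 26168.2 Mb / 1620 s = 16.153 Mbps.
Audio: 168 kbps = 0.168 Mbps.
Video: 16.153 − 0.168 = 15.985 Mbps.

15.99 Mbps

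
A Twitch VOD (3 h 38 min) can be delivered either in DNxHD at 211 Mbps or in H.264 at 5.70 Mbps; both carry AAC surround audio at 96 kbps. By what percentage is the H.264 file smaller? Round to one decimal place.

97.3%

3 h 38 min = 218 min = 13080 s
Audio: 96 kbps = 0.096 Mbps.
DNxHD: 211.096 Mbps × 13080 s = 2761135.7 Mb = 321.438 GiB.
H.264: 5.796 Mbps × 13080 s = 75811.7 Mb = 8.826 GiB.
Reduction: (1 − 8.826/321.438) × 100 = 97.25%.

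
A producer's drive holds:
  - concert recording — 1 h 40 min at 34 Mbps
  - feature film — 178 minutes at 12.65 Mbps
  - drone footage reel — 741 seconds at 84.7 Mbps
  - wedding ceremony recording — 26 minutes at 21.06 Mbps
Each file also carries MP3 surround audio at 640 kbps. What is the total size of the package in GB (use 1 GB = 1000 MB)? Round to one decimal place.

55.9 GB

Audio: 640 kbps = 0.640 Mbps.
concert recording: 34.640 Mbps × 6000 s = 207840.0 Mb
feature film: 13.290 Mbps × 10680 s = 141937.2 Mb
drone footage reel: 85.340 Mbps × 741 s = 63236.9 Mb
wedding ceremony recording: 21.700 Mbps × 1560 s = 33852.0 Mb
Total: 446866.1 Mb = 55858.3 MB.
= 55.86 GB.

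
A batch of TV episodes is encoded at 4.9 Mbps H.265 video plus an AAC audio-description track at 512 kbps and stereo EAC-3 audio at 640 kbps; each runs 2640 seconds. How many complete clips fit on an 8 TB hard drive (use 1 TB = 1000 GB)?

4005

Audio total: 512 + 640 = 1152 kbps = 1.152 Mbps.
Total bitrate: 6.052 Mbps.
Per item: 6.052 Mbps × 2640 s = 15,977 Mb = 1,997 MB.
Capacity: 8 TB = 64,000,000 Mb; 4005.69 items → 4005 complete.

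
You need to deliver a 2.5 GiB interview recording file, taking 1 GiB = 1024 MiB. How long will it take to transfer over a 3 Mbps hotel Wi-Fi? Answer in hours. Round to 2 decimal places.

1.99 hours

File: 2.5 GiB = 21474.8 Mb.
At 3 Mbps: 21474.8 / 3 = 7158.3 s ≈ 1.99 hours.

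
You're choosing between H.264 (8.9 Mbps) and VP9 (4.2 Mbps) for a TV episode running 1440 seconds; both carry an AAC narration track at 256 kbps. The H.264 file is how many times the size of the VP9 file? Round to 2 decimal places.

Audio: 256 kbps = 0.256 Mbps.
H.264: 9.156 Mbps × 1440 s = 13184.6 Mb = 1.535 GiB.
VP9: 4.456 Mbps × 1440 s = 6416.6 Mb = 0.747 GiB.
Ratio: 1.535 / 0.747 = 2.055.

2.05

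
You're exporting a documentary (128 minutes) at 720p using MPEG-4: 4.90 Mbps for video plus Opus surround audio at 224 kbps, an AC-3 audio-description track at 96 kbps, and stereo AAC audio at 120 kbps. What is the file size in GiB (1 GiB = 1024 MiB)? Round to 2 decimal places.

4.77 GiB

128 min = 7680 s
Audio total: 224 + 96 + 120 = 440 kbps = 0.440 Mbps.
Total bitrate: 4.90 + 0.440 = 5.340 Mbps.
Stream data: 5.340 Mbps × 7680 s = 41011.2 Mb.
41,011 Mb = 5,126,400,000 bytes ÷ 1,073,741,824 = 4.774 GiB.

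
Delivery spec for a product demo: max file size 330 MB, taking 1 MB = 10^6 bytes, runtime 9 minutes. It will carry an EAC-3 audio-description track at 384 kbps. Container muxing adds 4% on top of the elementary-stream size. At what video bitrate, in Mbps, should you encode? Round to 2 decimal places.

Budget: 330 MB = 2640.0 Mb.
Stream payload after overhead: 2640.0 / 1.04 = 2538.5 Mb.
9 min = 540 s
Total bitrate budget: 2538.5 Mb / 540 s = 4.701 Mbps.
Audio: 384 kbps = 0.384 Mbps.
Video: 4.701 − 0.384 = 4.317 Mbps.

4.32 Mbps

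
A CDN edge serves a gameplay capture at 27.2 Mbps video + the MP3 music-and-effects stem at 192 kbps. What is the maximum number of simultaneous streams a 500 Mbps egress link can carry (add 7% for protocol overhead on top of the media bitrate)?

17

Audio: 192 kbps = 0.192 Mbps.
Per-viewer media rate: 27.392 Mbps.
On the wire with 7% overhead: 29.309 Mbps.
500 Mbps = 500.0 Mbps; 500.0 / 29.309 = 17.06 → 17 viewers.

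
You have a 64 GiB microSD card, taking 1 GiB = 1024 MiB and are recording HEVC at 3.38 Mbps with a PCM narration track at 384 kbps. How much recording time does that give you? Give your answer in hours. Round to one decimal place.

Audio: 384 kbps = 0.384 Mbps.
Total bitrate: 3.38 + 0.384 = 3.764 Mbps.
Capacity: 64 GiB = 549,756 Mb.
Recording time: 549,756 / 3.764 = 146,056 s ≈ 40.6 hours.

40.6 hours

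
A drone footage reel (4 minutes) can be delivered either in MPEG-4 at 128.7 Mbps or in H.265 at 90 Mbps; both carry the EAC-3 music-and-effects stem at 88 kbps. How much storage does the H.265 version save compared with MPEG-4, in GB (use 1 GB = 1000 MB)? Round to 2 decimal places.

4 min = 240 s
Audio: 88 kbps = 0.088 Mbps.
MPEG-4: 128.788 Mbps × 240 s = 30909.1 Mb = 3.864 GB.
H.265: 90.088 Mbps × 240 s = 21621.1 Mb = 2.703 GB.
Saving: 3.864 − 2.703 = 1.161 GB.

1.16 GB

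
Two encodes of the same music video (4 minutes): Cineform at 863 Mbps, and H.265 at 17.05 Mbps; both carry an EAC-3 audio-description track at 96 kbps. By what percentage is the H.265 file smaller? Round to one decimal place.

4 min = 240 s
Audio: 96 kbps = 0.096 Mbps.
Cineform: 863.096 Mbps × 240 s = 207143.0 Mb = 24.115 GiB.
H.265: 17.146 Mbps × 240 s = 4115.0 Mb = 0.479 GiB.
Reduction: (1 − 0.479/24.115) × 100 = 98.01%.

98.0%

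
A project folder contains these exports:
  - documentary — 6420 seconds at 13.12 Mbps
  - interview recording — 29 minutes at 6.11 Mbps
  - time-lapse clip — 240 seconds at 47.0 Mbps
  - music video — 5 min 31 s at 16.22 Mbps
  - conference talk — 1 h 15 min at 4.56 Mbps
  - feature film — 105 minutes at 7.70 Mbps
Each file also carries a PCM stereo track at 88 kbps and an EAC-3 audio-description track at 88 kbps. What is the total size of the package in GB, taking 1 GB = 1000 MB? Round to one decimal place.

23.0 GB

Audio total: 88 + 88 = 176 kbps = 0.176 Mbps.
documentary: 13.296 Mbps × 6420 s = 85360.3 Mb
interview recording: 6.286 Mbps × 1740 s = 10937.6 Mb
time-lapse clip: 47.176 Mbps × 240 s = 11322.2 Mb
music video: 16.396 Mbps × 331 s = 5427.1 Mb
conference talk: 4.736 Mbps × 4500 s = 21312.0 Mb
feature film: 7.876 Mbps × 6300 s = 49618.8 Mb
Total: 183978.1 Mb = 22997.3 MB.
= 23.00 GB.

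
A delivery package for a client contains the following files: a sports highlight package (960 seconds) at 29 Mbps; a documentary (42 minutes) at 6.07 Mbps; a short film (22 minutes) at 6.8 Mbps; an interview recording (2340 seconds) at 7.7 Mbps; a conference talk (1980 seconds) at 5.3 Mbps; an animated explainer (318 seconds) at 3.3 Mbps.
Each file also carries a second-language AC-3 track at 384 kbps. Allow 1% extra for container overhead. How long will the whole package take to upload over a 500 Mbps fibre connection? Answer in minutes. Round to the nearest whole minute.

3 minutes

Audio: 384 kbps = 0.384 Mbps.
sports highlight package: 29.384 Mbps × 960 s × 1.01 = 28490.7 Mb
documentary: 6.454 Mbps × 2520 s × 1.01 = 16426.7 Mb
short film: 7.184 Mbps × 1320 s × 1.01 = 9577.7 Mb
interview recording: 8.084 Mbps × 2340 s × 1.01 = 19105.7 Mb
conference talk: 5.684 Mbps × 1980 s × 1.01 = 11366.9 Mb
animated explainer: 3.684 Mbps × 318 s × 1.01 = 1183.2 Mb
Total: 86151.0 Mb = 10768.9 MB.
At 500 Mbps: 86151.0 / 500 = 172 s ≈ 2.87 minutes.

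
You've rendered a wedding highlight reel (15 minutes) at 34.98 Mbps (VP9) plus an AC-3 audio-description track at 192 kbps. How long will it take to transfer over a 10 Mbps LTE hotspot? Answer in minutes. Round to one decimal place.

15 min = 900 s
Audio: 192 kbps = 0.192 Mbps.
Total bitrate: 35.172 Mbps.
File: 35.172 Mbps × 900 s = 31654.8 Mb.
At 10 Mbps: 31654.8 / 10 = 3165.5 s ≈ 52.8 minutes.

52.8 minutes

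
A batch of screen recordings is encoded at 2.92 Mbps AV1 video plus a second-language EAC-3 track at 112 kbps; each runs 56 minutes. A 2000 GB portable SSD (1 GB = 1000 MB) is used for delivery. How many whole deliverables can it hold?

56 min = 3360 s
Audio: 112 kbps = 0.112 Mbps.
Total bitrate: 3.032 Mbps.
Per item: 3.032 Mbps × 3360 s = 10,188 Mb = 1,273 MB.
Capacity: 2000 GB = 16,000,000 Mb; 1570.55 items → 1570 complete.

1570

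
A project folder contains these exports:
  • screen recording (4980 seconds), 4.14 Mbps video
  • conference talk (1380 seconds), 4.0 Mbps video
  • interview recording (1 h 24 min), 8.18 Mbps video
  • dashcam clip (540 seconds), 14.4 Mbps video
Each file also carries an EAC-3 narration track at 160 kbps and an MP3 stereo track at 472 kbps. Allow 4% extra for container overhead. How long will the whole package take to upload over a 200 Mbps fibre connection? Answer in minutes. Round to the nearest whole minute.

Audio total: 160 + 472 = 632 kbps = 0.632 Mbps.
screen recording: 4.772 Mbps × 4980 s × 1.04 = 24715.1 Mb
conference talk: 4.632 Mbps × 1380 s × 1.04 = 6647.8 Mb
interview recording: 8.812 Mbps × 5040 s × 1.04 = 46189.0 Mb
dashcam clip: 15.032 Mbps × 540 s × 1.04 = 8442.0 Mb
Total: 85993.9 Mb = 10749.2 MB.
At 200 Mbps: 85993.9 / 200 = 430 s ≈ 7.17 minutes.

7 minutes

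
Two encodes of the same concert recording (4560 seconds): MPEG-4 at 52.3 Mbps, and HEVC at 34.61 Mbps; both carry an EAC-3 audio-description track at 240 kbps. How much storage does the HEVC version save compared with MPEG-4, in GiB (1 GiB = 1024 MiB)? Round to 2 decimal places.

9.39 GiB

Audio: 240 kbps = 0.240 Mbps.
MPEG-4: 52.540 Mbps × 4560 s = 239582.4 Mb = 27.891 GiB.
HEVC: 34.850 Mbps × 4560 s = 158916.0 Mb = 18.500 GiB.
Saving: 27.891 − 18.500 = 9.391 GiB.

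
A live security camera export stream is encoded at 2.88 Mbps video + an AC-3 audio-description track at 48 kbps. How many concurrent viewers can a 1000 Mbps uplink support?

341

Audio: 48 kbps = 0.048 Mbps.
Per-viewer media rate: 2.928 Mbps.
1000 Mbps = 1,000 Mbps; 1,000 / 2.928 = 341.53 → 341 viewers.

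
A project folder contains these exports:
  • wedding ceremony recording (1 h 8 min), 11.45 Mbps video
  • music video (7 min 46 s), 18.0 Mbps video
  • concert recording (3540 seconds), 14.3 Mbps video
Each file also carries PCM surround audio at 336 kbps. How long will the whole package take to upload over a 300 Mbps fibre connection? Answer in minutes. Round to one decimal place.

6.0 minutes

Audio: 336 kbps = 0.336 Mbps.
wedding ceremony recording: 11.786 Mbps × 4080 s = 48086.9 Mb
music video: 18.336 Mbps × 466 s = 8544.6 Mb
concert recording: 14.636 Mbps × 3540 s = 51811.4 Mb
Total: 108442.9 Mb = 13555.4 MB.
At 300 Mbps: 108442.9 / 300 = 361 s ≈ 6.02 minutes.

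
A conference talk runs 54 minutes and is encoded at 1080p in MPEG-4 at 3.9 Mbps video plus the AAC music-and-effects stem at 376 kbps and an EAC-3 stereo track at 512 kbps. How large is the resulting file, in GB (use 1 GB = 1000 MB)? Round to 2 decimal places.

1.94 GB

54 min = 3240 s
Audio total: 376 + 512 = 888 kbps = 0.888 Mbps.
Total bitrate: 3.9 + 0.888 = 4.788 Mbps.
Stream data: 4.788 Mbps × 3240 s = 15513.1 Mb.
15,513 Mb ÷ 8 = 1,939 MB → 1.939 GB.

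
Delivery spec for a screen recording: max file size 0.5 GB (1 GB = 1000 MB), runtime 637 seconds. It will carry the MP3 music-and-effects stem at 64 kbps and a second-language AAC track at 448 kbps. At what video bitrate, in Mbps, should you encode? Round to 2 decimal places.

Budget: 0.5 GB = 4000.0 Mb.
Total bitrate budget: 4000.0 Mb / 637 s = 6.279 Mbps.
Audio total: 64 + 448 = 512 kbps = 0.512 Mbps.
Video: 6.279 − 0.512 = 5.767 Mbps.

5.77 Mbps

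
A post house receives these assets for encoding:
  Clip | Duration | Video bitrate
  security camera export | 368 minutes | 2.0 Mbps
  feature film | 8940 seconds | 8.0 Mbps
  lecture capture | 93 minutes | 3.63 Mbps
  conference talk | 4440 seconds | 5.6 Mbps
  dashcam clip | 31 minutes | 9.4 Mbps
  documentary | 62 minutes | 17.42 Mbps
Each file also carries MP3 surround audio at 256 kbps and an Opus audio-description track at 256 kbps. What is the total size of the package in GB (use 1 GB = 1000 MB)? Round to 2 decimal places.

Audio total: 256 + 256 = 512 kbps = 0.512 Mbps.
security camera export: 2.512 Mbps × 22080 s = 55465.0 Mb
feature film: 8.512 Mbps × 8940 s = 76097.3 Mb
lecture capture: 4.142 Mbps × 5580 s = 23112.4 Mb
conference talk: 6.112 Mbps × 4440 s = 27137.3 Mb
dashcam clip: 9.912 Mbps × 1860 s = 18436.3 Mb
documentary: 17.932 Mbps × 3720 s = 66707.0 Mb
Total: 266955.2 Mb = 33369.4 MB.
= 33.37 GB.

33.37 GB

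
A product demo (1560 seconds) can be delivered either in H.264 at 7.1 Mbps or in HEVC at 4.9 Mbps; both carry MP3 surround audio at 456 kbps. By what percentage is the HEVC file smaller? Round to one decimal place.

Audio: 456 kbps = 0.456 Mbps.
H.264: 7.556 Mbps × 1560 s = 11787.4 Mb = 1.372 GiB.
HEVC: 5.356 Mbps × 1560 s = 8355.4 Mb = 0.973 GiB.
Reduction: (1 − 0.973/1.372) × 100 = 29.12%.

29.1%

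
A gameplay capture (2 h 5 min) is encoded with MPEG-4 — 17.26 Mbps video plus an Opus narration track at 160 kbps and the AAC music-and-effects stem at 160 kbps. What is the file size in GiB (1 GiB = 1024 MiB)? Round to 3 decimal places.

15.349 GiB

2 h 5 min = 125 min = 7500 s
Audio total: 160 + 160 = 320 kbps = 0.320 Mbps.
Total bitrate: 17.26 + 0.320 = 17.580 Mbps.
Stream data: 17.580 Mbps × 7500 s = 131850.0 Mb.
131,850 Mb = 16,481,250,000 bytes ÷ 1,073,741,824 = 15.35 GiB.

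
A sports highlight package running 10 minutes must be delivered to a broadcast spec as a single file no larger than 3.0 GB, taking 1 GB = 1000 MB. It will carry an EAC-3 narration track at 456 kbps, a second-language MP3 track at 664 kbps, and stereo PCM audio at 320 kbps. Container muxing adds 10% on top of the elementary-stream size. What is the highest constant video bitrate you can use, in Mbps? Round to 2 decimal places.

34.92 Mbps

Budget: 3.0 GB = 24000.0 Mb.
Stream payload after overhead: 24000.0 / 1.10 = 21818.2 Mb.
10 min = 600 s
Total bitrate budget: 21818.2 Mb / 600 s = 36.364 Mbps.
Audio total: 456 + 664 + 320 = 1440 kbps = 1.440 Mbps.
Video: 36.364 − 1.440 = 34.924 Mbps.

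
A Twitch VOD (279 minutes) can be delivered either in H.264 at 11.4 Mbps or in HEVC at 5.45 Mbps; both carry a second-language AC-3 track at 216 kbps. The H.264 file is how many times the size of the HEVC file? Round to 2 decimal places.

2.05

279 min = 16740 s
Audio: 216 kbps = 0.216 Mbps.
H.264: 11.616 Mbps × 16740 s = 194451.8 Mb = 22.637 GiB.
HEVC: 5.666 Mbps × 16740 s = 94848.8 Mb = 11.042 GiB.
Ratio: 22.637 / 11.042 = 2.050.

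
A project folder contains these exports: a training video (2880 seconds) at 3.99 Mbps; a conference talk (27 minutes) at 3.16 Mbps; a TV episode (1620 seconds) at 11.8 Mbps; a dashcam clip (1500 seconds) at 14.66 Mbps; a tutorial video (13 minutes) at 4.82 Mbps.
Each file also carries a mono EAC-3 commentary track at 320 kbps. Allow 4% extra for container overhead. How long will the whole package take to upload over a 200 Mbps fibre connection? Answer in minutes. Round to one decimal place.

5.6 minutes

Audio: 320 kbps = 0.320 Mbps.
training video: 4.310 Mbps × 2880 s × 1.04 = 12909.3 Mb
conference talk: 3.480 Mbps × 1620 s × 1.04 = 5863.1 Mb
TV episode: 12.120 Mbps × 1620 s × 1.04 = 20419.8 Mb
dashcam clip: 14.980 Mbps × 1500 s × 1.04 = 23368.8 Mb
tutorial video: 5.140 Mbps × 780 s × 1.04 = 4169.6 Mb
Total: 66730.6 Mb = 8341.3 MB.
At 200 Mbps: 66730.6 / 200 = 334 s ≈ 5.56 minutes.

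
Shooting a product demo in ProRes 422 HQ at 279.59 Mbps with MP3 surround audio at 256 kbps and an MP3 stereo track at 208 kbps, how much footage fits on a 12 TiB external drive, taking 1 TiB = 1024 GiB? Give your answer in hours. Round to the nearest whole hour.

Audio total: 256 + 208 = 464 kbps = 0.464 Mbps.
Total bitrate: 279.59 + 0.464 = 280.054 Mbps.
Capacity: 12 TiB = 105,553,116 Mb.
Recording time: 105,553,116 / 280.054 = 376,903 s ≈ 105 hours.

105 hours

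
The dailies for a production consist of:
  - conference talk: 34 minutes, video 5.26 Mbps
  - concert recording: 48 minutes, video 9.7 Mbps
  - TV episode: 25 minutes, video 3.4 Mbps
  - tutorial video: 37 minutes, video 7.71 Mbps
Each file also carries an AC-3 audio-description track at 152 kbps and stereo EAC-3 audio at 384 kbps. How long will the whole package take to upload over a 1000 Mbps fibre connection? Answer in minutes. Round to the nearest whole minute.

Audio total: 152 + 384 = 536 kbps = 0.536 Mbps.
conference talk: 5.796 Mbps × 2040 s = 11823.8 Mb
concert recording: 10.236 Mbps × 2880 s = 29479.7 Mb
TV episode: 3.936 Mbps × 1500 s = 5904.0 Mb
tutorial video: 8.246 Mbps × 2220 s = 18306.1 Mb
Total: 65513.6 Mb = 8189.2 MB.
At 1000 Mbps: 65513.6 / 1000 = 66 s ≈ 1.09 minutes.

1 minutes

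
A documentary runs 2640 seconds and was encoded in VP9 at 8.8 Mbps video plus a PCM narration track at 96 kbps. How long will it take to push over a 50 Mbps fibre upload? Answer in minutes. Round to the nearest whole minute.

Audio: 96 kbps = 0.096 Mbps.
Total bitrate: 8.896 Mbps.
File: 8.896 Mbps × 2640 s = 23485.4 Mb.
At 50 Mbps: 23485.4 / 50 = 469.7 s ≈ 7.83 minutes.

8 minutes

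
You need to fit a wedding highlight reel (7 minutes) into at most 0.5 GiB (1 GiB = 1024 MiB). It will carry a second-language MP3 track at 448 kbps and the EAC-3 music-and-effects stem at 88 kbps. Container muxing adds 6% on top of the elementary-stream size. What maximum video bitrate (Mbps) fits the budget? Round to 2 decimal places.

Budget: 0.5 GiB = 4295.0 Mb.
Stream payload after overhead: 4295.0 / 1.06 = 4051.9 Mb.
7 min = 420 s
Total bitrate budget: 4051.9 Mb / 420 s = 9.647 Mbps.
Audio total: 448 + 88 = 536 kbps = 0.536 Mbps.
Video: 9.647 − 0.536 = 9.111 Mbps.

9.11 Mbps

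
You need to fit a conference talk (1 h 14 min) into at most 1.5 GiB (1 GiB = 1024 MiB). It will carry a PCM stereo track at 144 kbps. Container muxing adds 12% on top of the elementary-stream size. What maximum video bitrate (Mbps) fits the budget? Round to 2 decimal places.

Budget: 1.5 GiB = 12884.9 Mb.
Stream payload after overhead: 12884.9 / 1.12 = 11504.4 Mb.
1 h 14 min = 74 min = 4440 s
Total bitrate budget: 11504.4 Mb / 4440 s = 2.591 Mbps.
Audio: 144 kbps = 0.144 Mbps.
Video: 2.591 − 0.144 = 2.447 Mbps.

2.45 Mbps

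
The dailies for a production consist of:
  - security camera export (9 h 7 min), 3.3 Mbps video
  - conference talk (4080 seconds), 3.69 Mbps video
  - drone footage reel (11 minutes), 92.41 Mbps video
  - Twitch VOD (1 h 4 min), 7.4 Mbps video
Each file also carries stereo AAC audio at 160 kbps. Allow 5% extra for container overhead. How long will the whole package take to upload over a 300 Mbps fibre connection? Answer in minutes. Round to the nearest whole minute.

13 minutes

Audio: 160 kbps = 0.160 Mbps.
security camera export: 3.460 Mbps × 32820 s × 1.05 = 119235.1 Mb
conference talk: 3.850 Mbps × 4080 s × 1.05 = 16493.4 Mb
drone footage reel: 92.570 Mbps × 660 s × 1.05 = 64151.0 Mb
Twitch VOD: 7.560 Mbps × 3840 s × 1.05 = 30481.9 Mb
Total: 230361.4 Mb = 28795.2 MB.
At 300 Mbps: 230361.4 / 300 = 768 s ≈ 12.8 minutes.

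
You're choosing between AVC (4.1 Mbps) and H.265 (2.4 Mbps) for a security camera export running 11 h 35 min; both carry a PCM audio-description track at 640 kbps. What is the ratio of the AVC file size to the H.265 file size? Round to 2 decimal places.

11 h 35 min = 695 min = 41700 s
Audio: 640 kbps = 0.640 Mbps.
AVC: 4.740 Mbps × 41700 s = 197658.0 Mb = 23.010 GiB.
H.265: 3.040 Mbps × 41700 s = 126768.0 Mb = 14.758 GiB.
Ratio: 23.010 / 14.758 = 1.559.

1.56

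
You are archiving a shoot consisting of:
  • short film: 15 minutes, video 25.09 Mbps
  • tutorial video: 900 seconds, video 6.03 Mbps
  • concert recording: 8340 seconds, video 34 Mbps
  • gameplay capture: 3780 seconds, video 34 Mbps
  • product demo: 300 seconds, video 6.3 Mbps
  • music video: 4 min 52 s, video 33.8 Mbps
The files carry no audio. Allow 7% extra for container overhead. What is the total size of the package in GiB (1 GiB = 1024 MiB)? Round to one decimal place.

short film: 25.090 Mbps × 900 s × 1.07 = 24161.7 Mb
tutorial video: 6.030 Mbps × 900 s × 1.07 = 5806.9 Mb
concert recording: 34.000 Mbps × 8340 s × 1.07 = 303409.2 Mb
gameplay capture: 34.000 Mbps × 3780 s × 1.07 = 137516.4 Mb
product demo: 6.300 Mbps × 300 s × 1.07 = 2022.3 Mb
music video: 33.800 Mbps × 292 s × 1.07 = 10560.5 Mb
Total: 483476.9 Mb = 60434.6 MB.
= 56.28 GiB.

56.3 GiB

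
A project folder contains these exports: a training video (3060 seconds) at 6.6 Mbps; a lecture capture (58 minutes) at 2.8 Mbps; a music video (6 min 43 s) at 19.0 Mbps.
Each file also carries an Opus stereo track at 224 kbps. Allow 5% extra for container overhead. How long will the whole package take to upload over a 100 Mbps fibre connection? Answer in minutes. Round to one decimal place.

6.9 minutes

Audio: 224 kbps = 0.224 Mbps.
training video: 6.824 Mbps × 3060 s × 1.05 = 21925.5 Mb
lecture capture: 3.024 Mbps × 3480 s × 1.05 = 11049.7 Mb
music video: 19.224 Mbps × 403 s × 1.05 = 8134.6 Mb
Total: 41109.8 Mb = 5138.7 MB.
At 100 Mbps: 41109.8 / 100 = 411 s ≈ 6.85 minutes.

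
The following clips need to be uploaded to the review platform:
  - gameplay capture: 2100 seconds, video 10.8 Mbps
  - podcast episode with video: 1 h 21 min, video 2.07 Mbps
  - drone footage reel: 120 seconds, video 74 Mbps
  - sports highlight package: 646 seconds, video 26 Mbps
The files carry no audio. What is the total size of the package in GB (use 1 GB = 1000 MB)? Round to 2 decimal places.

gameplay capture: 10.800 Mbps × 2100 s = 22680.0 Mb
podcast episode with video: 2.070 Mbps × 4860 s = 10060.2 Mb
drone footage reel: 74.000 Mbps × 120 s = 8880.0 Mb
sports highlight package: 26.000 Mbps × 646 s = 16796.0 Mb
Total: 58416.2 Mb = 7302.0 MB.
= 7.302 GB.

7.30 GB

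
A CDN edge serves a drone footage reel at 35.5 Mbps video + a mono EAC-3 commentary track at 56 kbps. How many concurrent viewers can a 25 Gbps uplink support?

Audio: 56 kbps = 0.056 Mbps.
Per-viewer media rate: 35.556 Mbps.
25 Gbps = 25,000 Mbps; 25,000 / 35.556 = 703.12 → 703 viewers.

703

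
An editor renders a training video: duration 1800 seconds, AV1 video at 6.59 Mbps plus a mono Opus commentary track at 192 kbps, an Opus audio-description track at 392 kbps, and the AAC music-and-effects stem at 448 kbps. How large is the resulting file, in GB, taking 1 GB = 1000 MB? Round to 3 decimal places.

1.715 GB

Audio total: 192 + 392 + 448 = 1032 kbps = 1.032 Mbps.
Total bitrate: 6.59 + 1.032 = 7.622 Mbps.
Stream data: 7.622 Mbps × 1800 s = 13719.6 Mb.
13,720 Mb ÷ 8 = 1,715 MB → 1.715 GB.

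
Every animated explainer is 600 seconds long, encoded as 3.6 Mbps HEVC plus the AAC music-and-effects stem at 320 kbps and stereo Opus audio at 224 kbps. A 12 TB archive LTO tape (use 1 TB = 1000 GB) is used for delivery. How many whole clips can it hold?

Audio total: 320 + 224 = 544 kbps = 0.544 Mbps.
Total bitrate: 4.144 Mbps.
Per item: 4.144 Mbps × 600 s = 2,486 Mb = 310.8 MB.
Capacity: 12 TB = 96,000,000 Mb; 38610.04 items → 38610 complete.

38610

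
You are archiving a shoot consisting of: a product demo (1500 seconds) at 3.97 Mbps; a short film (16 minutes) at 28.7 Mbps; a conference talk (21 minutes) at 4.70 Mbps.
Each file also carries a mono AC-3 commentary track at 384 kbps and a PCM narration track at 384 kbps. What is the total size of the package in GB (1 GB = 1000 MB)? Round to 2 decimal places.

5.29 GB

Audio total: 384 + 384 = 768 kbps = 0.768 Mbps.
product demo: 4.738 Mbps × 1500 s = 7107.0 Mb
short film: 29.468 Mbps × 960 s = 28289.3 Mb
conference talk: 5.468 Mbps × 1260 s = 6889.7 Mb
Total: 42286.0 Mb = 5285.7 MB.
= 5.286 GB.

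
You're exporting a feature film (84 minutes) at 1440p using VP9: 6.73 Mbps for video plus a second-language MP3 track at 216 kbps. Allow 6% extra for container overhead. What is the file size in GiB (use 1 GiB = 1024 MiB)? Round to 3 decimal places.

84 min = 5040 s
Audio: 216 kbps = 0.216 Mbps.
Total bitrate: 6.73 + 0.216 = 6.946 Mbps.
Stream data: 6.946 Mbps × 5040 s = 35007.8 Mb.
With 6% container overhead: ×1.06.
37,108 Mb = 4,638,538,800 bytes ÷ 1,073,741,824 = 4.320 GiB.

4.320 GiB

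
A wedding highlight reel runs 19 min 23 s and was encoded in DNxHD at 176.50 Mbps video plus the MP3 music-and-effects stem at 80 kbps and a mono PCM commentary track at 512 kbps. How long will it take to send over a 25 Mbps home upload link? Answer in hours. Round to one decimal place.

2.3 hours

19 min 23 s = 1163 s
Audio total: 80 + 512 = 592 kbps = 0.592 Mbps.
Total bitrate: 177.092 Mbps.
File: 177.092 Mbps × 1163 s = 205958.0 Mb.
At 25 Mbps: 205958.0 / 25 = 8238.3 s ≈ 2.29 hours.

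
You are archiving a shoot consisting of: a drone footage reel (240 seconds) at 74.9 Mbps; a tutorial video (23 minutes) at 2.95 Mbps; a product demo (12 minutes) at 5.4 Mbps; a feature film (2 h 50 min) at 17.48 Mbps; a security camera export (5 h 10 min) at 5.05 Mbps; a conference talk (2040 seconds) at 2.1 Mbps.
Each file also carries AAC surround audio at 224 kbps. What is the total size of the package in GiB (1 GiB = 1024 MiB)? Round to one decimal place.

36.1 GiB

Audio: 224 kbps = 0.224 Mbps.
drone footage reel: 75.124 Mbps × 240 s = 18029.8 Mb
tutorial video: 3.174 Mbps × 1380 s = 4380.1 Mb
product demo: 5.624 Mbps × 720 s = 4049.3 Mb
feature film: 17.704 Mbps × 10200 s = 180580.8 Mb
security camera export: 5.274 Mbps × 18600 s = 98096.4 Mb
conference talk: 2.324 Mbps × 2040 s = 4741.0 Mb
Total: 309877.3 Mb = 38734.7 MB.
= 36.07 GiB.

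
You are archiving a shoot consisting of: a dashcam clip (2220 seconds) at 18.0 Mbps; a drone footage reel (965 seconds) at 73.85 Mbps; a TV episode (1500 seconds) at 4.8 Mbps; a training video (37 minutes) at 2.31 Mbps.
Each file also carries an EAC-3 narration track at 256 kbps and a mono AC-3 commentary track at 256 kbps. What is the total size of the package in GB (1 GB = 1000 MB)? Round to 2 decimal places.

Audio total: 256 + 256 = 512 kbps = 0.512 Mbps.
dashcam clip: 18.512 Mbps × 2220 s = 41096.6 Mb
drone footage reel: 74.362 Mbps × 965 s = 71759.3 Mb
TV episode: 5.312 Mbps × 1500 s = 7968.0 Mb
training video: 2.822 Mbps × 2220 s = 6264.8 Mb
Total: 127088.8 Mb = 15886.1 MB.
= 15.89 GB.

15.89 GB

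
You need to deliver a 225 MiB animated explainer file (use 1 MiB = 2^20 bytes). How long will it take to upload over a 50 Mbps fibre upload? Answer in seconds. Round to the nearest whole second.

38 seconds

File: 225 MiB = 1887.4 Mb.
At 50 Mbps: 1887.4 / 50 = 37.7 s ≈ 37.7 seconds.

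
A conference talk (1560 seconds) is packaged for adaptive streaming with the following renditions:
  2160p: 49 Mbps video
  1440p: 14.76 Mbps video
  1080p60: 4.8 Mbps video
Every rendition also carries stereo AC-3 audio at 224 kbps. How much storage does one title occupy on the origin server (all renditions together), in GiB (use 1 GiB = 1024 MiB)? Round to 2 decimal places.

Audio: 224 kbps = 0.224 Mbps.
Sum of rendition bitrates: (49+0.224) + (14.76+0.224) + (4.8+0.224) = 69.232 Mbps.
× 1560 s = 108,002 Mb = 13,500 MB = 12.57 GiB.

12.57 GiB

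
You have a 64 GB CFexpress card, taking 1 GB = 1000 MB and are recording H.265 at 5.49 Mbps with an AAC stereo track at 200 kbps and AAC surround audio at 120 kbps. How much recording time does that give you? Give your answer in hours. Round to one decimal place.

24.5 hours

Audio total: 200 + 120 = 320 kbps = 0.320 Mbps.
Total bitrate: 5.49 + 0.320 = 5.810 Mbps.
Capacity: 64 GB = 512,000 Mb.
Recording time: 512,000 / 5.810 = 88,124 s ≈ 24.5 hours.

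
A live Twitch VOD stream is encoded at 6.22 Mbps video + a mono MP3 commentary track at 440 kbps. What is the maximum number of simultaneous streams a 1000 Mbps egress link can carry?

Audio: 440 kbps = 0.440 Mbps.
Per-viewer media rate: 6.660 Mbps.
1000 Mbps = 1,000 Mbps; 1,000 / 6.660 = 150.15 → 150 viewers.

150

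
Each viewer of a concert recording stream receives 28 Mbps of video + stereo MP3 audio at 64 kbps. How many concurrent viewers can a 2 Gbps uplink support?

71

Audio: 64 kbps = 0.064 Mbps.
Per-viewer media rate: 28.064 Mbps.
2 Gbps = 2,000 Mbps; 2,000 / 28.064 = 71.27 → 71 viewers.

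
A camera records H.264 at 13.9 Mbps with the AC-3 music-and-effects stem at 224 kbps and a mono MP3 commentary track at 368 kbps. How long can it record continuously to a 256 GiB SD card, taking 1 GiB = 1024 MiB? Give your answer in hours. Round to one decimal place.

Audio total: 224 + 368 = 592 kbps = 0.592 Mbps.
Total bitrate: 13.9 + 0.592 = 14.492 Mbps.
Capacity: 256 GiB = 2,199,023 Mb.
Recording time: 2,199,023 / 14.492 = 151,740 s ≈ 42.2 hours.

42.2 hours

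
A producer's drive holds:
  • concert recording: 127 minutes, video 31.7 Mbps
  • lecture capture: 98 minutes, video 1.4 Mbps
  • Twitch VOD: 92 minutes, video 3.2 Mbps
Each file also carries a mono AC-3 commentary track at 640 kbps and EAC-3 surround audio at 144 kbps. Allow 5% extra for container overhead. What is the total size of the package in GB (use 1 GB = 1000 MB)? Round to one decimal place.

37.1 GB

Audio total: 640 + 144 = 784 kbps = 0.784 Mbps.
concert recording: 32.484 Mbps × 7620 s × 1.05 = 259904.5 Mb
lecture capture: 2.184 Mbps × 5880 s × 1.05 = 13484.0 Mb
Twitch VOD: 3.984 Mbps × 5520 s × 1.05 = 23091.3 Mb
Total: 296479.8 Mb = 37060.0 MB.
= 37.06 GB.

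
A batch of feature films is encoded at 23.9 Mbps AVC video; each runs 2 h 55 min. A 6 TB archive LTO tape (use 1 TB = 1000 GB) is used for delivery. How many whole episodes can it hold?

191

2 h 55 min = 175 min = 10500 s
Per item: 23.900 Mbps × 10500 s = 250,950 Mb = 31,369 MB.
Capacity: 6 TB = 48,000,000 Mb; 191.27 items → 191 complete.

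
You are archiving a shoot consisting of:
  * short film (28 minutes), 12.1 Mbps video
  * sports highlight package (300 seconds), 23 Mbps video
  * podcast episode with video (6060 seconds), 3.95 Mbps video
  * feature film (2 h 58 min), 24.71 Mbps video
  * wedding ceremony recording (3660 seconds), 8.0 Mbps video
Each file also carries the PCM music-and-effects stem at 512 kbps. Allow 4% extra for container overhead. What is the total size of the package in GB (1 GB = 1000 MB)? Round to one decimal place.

Audio: 512 kbps = 0.512 Mbps.
short film: 12.612 Mbps × 1680 s × 1.04 = 22035.7 Mb
sports highlight package: 23.512 Mbps × 300 s × 1.04 = 7335.7 Mb
podcast episode with video: 4.462 Mbps × 6060 s × 1.04 = 28121.3 Mb
feature film: 25.222 Mbps × 10680 s × 1.04 = 280145.8 Mb
wedding ceremony recording: 8.512 Mbps × 3660 s × 1.04 = 32400.1 Mb
Total: 370038.6 Mb = 46254.8 MB.
= 46.25 GB.

46.3 GB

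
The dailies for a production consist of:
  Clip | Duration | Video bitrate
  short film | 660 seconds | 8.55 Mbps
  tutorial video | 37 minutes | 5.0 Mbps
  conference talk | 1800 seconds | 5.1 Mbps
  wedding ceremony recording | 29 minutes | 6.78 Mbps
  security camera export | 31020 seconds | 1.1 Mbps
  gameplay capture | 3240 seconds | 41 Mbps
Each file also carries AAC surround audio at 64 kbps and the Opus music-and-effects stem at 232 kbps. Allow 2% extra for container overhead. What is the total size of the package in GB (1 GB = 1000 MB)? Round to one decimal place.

27.6 GB

Audio total: 64 + 232 = 296 kbps = 0.296 Mbps.
short film: 8.846 Mbps × 660 s × 1.02 = 5955.1 Mb
tutorial video: 5.296 Mbps × 2220 s × 1.02 = 11992.3 Mb
conference talk: 5.396 Mbps × 1800 s × 1.02 = 9907.1 Mb
wedding ceremony recording: 7.076 Mbps × 1740 s × 1.02 = 12558.5 Mb
security camera export: 1.396 Mbps × 31020 s × 1.02 = 44170.0 Mb
gameplay capture: 41.296 Mbps × 3240 s × 1.02 = 136475.0 Mb
Total: 221057.9 Mb = 27632.2 MB.
= 27.63 GB.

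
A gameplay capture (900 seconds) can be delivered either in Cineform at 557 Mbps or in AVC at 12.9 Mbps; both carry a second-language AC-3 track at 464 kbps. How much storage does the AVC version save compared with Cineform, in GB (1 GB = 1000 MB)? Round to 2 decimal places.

Audio: 464 kbps = 0.464 Mbps.
Cineform: 557.464 Mbps × 900 s = 501717.6 Mb = 62.715 GB.
AVC: 13.364 Mbps × 900 s = 12027.6 Mb = 1.503 GB.
Saving: 62.715 − 1.503 = 61.211 GB.

61.21 GB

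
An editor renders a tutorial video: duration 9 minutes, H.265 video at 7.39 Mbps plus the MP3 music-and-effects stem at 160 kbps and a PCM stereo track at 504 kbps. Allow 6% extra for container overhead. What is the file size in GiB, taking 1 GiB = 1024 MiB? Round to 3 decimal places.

9 min = 540 s
Audio total: 160 + 504 = 664 kbps = 0.664 Mbps.
Total bitrate: 7.39 + 0.664 = 8.054 Mbps.
Stream data: 8.054 Mbps × 540 s = 4349.2 Mb.
With 6% container overhead: ×1.06.
4,610 Mb = 576,263,700 bytes ÷ 1,073,741,824 = 0.5367 GiB.

0.537 GiB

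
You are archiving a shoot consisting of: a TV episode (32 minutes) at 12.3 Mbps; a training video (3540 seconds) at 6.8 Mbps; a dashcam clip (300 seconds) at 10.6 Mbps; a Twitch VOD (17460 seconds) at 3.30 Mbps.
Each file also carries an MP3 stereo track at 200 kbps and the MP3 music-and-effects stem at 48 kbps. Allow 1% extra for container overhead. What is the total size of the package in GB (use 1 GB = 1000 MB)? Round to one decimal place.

Audio total: 200 + 48 = 248 kbps = 0.248 Mbps.
TV episode: 12.548 Mbps × 1920 s × 1.01 = 24333.1 Mb
training video: 7.048 Mbps × 3540 s × 1.01 = 25199.4 Mb
dashcam clip: 10.848 Mbps × 300 s × 1.01 = 3286.9 Mb
Twitch VOD: 3.548 Mbps × 17460 s × 1.01 = 62567.6 Mb
Total: 115387.0 Mb = 14423.4 MB.
= 14.42 GB.

14.4 GB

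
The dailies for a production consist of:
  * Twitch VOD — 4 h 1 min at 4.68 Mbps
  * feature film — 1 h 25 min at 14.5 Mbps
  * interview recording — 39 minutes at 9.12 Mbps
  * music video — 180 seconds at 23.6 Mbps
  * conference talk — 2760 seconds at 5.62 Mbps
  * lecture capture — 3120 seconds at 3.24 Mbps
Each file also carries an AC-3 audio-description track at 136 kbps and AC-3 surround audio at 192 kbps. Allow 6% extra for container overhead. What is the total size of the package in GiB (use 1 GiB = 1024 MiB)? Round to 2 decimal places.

24.93 GiB

Audio total: 136 + 192 = 328 kbps = 0.328 Mbps.
Twitch VOD: 5.008 Mbps × 14460 s × 1.06 = 76760.6 Mb
feature film: 14.828 Mbps × 5100 s × 1.06 = 80160.2 Mb
interview recording: 9.448 Mbps × 2340 s × 1.06 = 23434.8 Mb
music video: 23.928 Mbps × 180 s × 1.06 = 4565.5 Mb
conference talk: 5.948 Mbps × 2760 s × 1.06 = 17401.5 Mb
lecture capture: 3.568 Mbps × 3120 s × 1.06 = 11800.1 Mb
Total: 214122.6 Mb = 26765.3 MB.
= 24.93 GiB.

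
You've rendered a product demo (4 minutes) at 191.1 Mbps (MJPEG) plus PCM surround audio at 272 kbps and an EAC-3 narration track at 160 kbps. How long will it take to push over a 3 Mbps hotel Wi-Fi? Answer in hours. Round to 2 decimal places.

4 min = 240 s
Audio total: 272 + 160 = 432 kbps = 0.432 Mbps.
Total bitrate: 191.532 Mbps.
File: 191.532 Mbps × 240 s = 45967.7 Mb.
At 3 Mbps: 45967.7 / 3 = 15322.6 s ≈ 4.26 hours.

4.26 hours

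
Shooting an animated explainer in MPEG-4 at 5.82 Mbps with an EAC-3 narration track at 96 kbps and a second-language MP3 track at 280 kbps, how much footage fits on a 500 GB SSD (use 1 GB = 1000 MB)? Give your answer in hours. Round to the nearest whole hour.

179 hours

Audio total: 96 + 280 = 376 kbps = 0.376 Mbps.
Total bitrate: 5.82 + 0.376 = 6.196 Mbps.
Capacity: 500 GB = 4,000,000 Mb.
Recording time: 4,000,000 / 6.196 = 645,578 s ≈ 179 hours.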